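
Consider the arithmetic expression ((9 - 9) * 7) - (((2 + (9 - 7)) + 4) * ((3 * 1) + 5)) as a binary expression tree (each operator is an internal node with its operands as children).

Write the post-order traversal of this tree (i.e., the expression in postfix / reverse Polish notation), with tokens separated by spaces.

9 9 - 7 * 2 9 7 - + 4 + 3 1 * 5 + * -

Post-order on an expression tree gives postfix notation: for each operator, emit left operand, right operand, then the operator.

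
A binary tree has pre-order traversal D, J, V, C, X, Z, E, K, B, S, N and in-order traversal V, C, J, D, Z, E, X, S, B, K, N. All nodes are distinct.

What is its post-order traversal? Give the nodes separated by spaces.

C V J E Z S B N K X D

The first element of pre-order is the root; it splits in-order into left and right subtrees.
Root D: left subtree has 3 nodes {V, C, J}, right has 7 {Z, E, X, S, B, K, N}.
  Root J: left subtree has 2 nodes {V, C}, right has 0 { }.
    Root V: left subtree has 0 nodes { }, right has 1 {C}.
  Root X: left subtree has 2 nodes {Z, E}, right has 4 {S, B, K, N}.
    Root Z: left subtree has 0 nodes { }, right has 1 {E}.
    Root K: left subtree has 2 nodes {S, B}, right has 1 {N}.
      Root B: left subtree has 1 node {S}, right has 0 { }.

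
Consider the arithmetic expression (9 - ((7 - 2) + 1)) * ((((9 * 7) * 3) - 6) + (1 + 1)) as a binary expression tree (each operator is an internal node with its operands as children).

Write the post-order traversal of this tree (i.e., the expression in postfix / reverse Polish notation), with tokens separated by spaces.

Post-order on an expression tree gives postfix notation: for each operator, emit left operand, right operand, then the operator.

9 7 2 - 1 + - 9 7 * 3 * 6 - 1 1 + + *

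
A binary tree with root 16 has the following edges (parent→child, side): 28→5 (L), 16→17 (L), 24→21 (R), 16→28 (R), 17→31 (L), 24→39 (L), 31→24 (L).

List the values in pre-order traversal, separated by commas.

16, 17, 31, 24, 39, 21, 28, 5

Pre-order visits the node, then its left subtree, then its right subtree.
Visit 16.
At 16: go left to 17.
  Visit 17.
  At 17: go left to 31.
    Visit 31.
    At 31: go left to 24.
      Visit 24.
      At 24: go left to 39.
        39 is a leaf — visit 39.
      At 24: go right to 21.
        21 is a leaf — visit 21.
    At 31: no right child.
  At 17: no right child.
At 16: go right to 28.
  Visit 28.
  At 28: go left to 5.
    5 is a leaf — visit 5.
  At 28: no right child.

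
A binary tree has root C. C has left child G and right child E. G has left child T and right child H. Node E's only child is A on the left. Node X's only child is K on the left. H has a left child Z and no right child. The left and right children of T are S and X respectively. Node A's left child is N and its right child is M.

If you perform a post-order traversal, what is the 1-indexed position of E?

Post-order visits the left subtree, then the right subtree, then the node.
At C: go left to G.
  At G: go left to T.
    At T: go left to S.
      S is a leaf — visit S.
    At T: go right to X.
      At X: go left to K.
        K is a leaf — visit K.
      At X: no right child.
      Visit X.
    Visit T.
  At G: go right to H.
    At H: go left to Z.
      Z is a leaf — visit Z.
    At H: no right child.
    Visit H.
  Visit G.
At C: go right to E.
  At E: go left to A.
    At A: go left to N.
      N is a leaf — visit N.
    At A: go right to M.
      M is a leaf — visit M.
    Visit A.
  At E: no right child.
  Visit E.
Visit C.
Full post-order sequence: S, K, X, T, Z, H, G, N, M, A, E, C.

11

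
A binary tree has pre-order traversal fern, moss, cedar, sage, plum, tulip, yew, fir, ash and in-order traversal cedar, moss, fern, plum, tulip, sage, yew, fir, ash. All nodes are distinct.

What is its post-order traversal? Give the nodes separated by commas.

cedar, moss, tulip, plum, ash, fir, yew, sage, fern

The first element of pre-order is the root; it splits in-order into left and right subtrees.
Root fern: left subtree has 2 nodes {cedar, moss}, right has 6 {plum, tulip, sage, yew, fir, ash}.
  Root moss: left subtree has 1 node {cedar}, right has 0 { }.
  Root sage: left subtree has 2 nodes {plum, tulip}, right has 3 {yew, fir, ash}.
    Root plum: left subtree has 0 nodes { }, right has 1 {tulip}.
    Root yew: left subtree has 0 nodes { }, right has 2 {fir, ash}.
      Root fir: left subtree has 0 nodes { }, right has 1 {ash}.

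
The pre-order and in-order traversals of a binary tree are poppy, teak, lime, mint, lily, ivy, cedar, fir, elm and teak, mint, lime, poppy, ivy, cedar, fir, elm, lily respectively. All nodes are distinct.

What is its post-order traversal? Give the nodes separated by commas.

mint, lime, teak, elm, fir, cedar, ivy, lily, poppy

The first element of pre-order is the root; it splits in-order into left and right subtrees.
Root poppy: left subtree has 3 nodes {teak, mint, lime}, right has 5 {ivy, cedar, fir, elm, lily}.
  Root teak: left subtree has 0 nodes { }, right has 2 {mint, lime}.
    Root lime: left subtree has 1 node {mint}, right has 0 { }.
  Root lily: left subtree has 4 nodes {ivy, cedar, fir, elm}, right has 0 { }.
    Root ivy: left subtree has 0 nodes { }, right has 3 {cedar, fir, elm}.
      Root cedar: left subtree has 0 nodes { }, right has 2 {fir, elm}.
        Root fir: left subtree has 0 nodes { }, right has 1 {elm}.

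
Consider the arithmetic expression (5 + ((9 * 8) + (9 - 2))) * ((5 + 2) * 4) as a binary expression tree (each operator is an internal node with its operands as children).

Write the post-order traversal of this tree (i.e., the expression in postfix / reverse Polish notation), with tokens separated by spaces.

5 9 8 * 9 2 - + + 5 2 + 4 * *

Post-order on an expression tree gives postfix notation: for each operator, emit left operand, right operand, then the operator.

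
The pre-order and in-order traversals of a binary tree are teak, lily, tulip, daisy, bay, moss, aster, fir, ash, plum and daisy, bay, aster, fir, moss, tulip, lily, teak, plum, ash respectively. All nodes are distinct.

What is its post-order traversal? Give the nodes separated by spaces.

fir aster moss bay daisy tulip lily plum ash teak

The first element of pre-order is the root; it splits in-order into left and right subtrees.
Root teak: left subtree has 7 nodes {daisy, bay, aster, fir, moss, tulip, lily}, right has 2 {plum, ash}.
  Root lily: left subtree has 6 nodes {daisy, bay, aster, fir, moss, tulip}, right has 0 { }.
    Root tulip: left subtree has 5 nodes {daisy, bay, aster, fir, moss}, right has 0 { }.
      Root daisy: left subtree has 0 nodes { }, right has 4 {bay, aster, fir, moss}.
        Root bay: left subtree has 0 nodes { }, right has 3 {aster, fir, moss}.
          Root moss: left subtree has 2 nodes {aster, fir}, right has 0 { }.
            Root aster: left subtree has 0 nodes { }, right has 1 {fir}.
  Root ash: left subtree has 1 node {plum}, right has 0 { }.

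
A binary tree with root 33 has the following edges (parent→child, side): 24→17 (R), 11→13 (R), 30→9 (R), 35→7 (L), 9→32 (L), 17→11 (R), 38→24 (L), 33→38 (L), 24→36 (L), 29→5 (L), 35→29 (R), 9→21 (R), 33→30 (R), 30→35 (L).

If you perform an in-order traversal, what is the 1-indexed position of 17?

3

In-order visits the left subtree, then the node, then the right subtree.
At 33: go left to 38.
  At 38: go left to 24.
    At 24: go left to 36.
      36 is a leaf — visit 36.
    Visit 24.
    At 24: go right to 17.
      At 17: no left child.
      Visit 17.
      At 17: go right to 11.
        At 11: no left child.
        Visit 11.
        At 11: go right to 13.
          13 is a leaf — visit 13.
  Visit 38.
  At 38: no right child.
Visit 33.
At 33: go right to 30.
  At 30: go left to 35.
    At 35: go left to 7.
      7 is a leaf — visit 7.
    Visit 35.
    At 35: go right to 29.
      At 29: go left to 5.
        5 is a leaf — visit 5.
      Visit 29.
      At 29: no right child.
  Visit 30.
  At 30: go right to 9.
    At 9: go left to 32.
      32 is a leaf — visit 32.
    Visit 9.
    At 9: go right to 21.
      21 is a leaf — visit 21.
Full in-order sequence: 36, 24, 17, 11, 13, 38, 33, 7, 35, 5, 29, 30, 32, 9, 21.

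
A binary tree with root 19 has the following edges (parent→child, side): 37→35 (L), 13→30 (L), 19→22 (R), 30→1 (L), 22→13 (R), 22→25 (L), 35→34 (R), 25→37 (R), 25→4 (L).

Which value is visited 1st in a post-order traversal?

4

Post-order visits the left subtree, then the right subtree, then the node.
At 19: no left child.
At 19: go right to 22.
  At 22: go left to 25.
    At 25: go left to 4.
      4 is a leaf — visit 4.
    At 25: go right to 37.
      At 37: go left to 35.
        At 35: no left child.
        At 35: go right to 34.
          34 is a leaf — visit 34.
        Visit 35.
      At 37: no right child.
      Visit 37.
    Visit 25.
  At 22: go right to 13.
    At 13: go left to 30.
      At 30: go left to 1.
        1 is a leaf — visit 1.
      At 30: no right child.
      Visit 30.
    At 13: no right child.
    Visit 13.
  Visit 22.
Visit 19.
Full post-order sequence: 4, 34, 35, 37, 25, 1, 30, 13, 22, 19.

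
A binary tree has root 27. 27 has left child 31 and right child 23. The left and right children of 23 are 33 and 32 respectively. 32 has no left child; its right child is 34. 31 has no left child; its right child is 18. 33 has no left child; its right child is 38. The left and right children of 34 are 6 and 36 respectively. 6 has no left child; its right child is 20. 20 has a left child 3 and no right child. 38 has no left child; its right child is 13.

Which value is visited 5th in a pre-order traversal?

33

Pre-order visits the node, then its left subtree, then its right subtree.
Visit 27.
At 27: go left to 31.
  Visit 31.
  At 31: no left child.
  At 31: go right to 18.
    18 is a leaf — visit 18.
At 27: go right to 23.
  Visit 23.
  At 23: go left to 33.
    Visit 33.
    At 33: no left child.
    At 33: go right to 38.
      Visit 38.
      At 38: no left child.
      At 38: go right to 13.
        13 is a leaf — visit 13.
  At 23: go right to 32.
    Visit 32.
    At 32: no left child.
    At 32: go right to 34.
      Visit 34.
      At 34: go left to 6.
        Visit 6.
        At 6: no left child.
        At 6: go right to 20.
          Visit 20.
          At 20: go left to 3.
            3 is a leaf — visit 3.
          At 20: no right child.
      At 34: go right to 36.
        36 is a leaf — visit 36.
Full pre-order sequence: 27, 31, 18, 23, 33, 38, 13, 32, 34, 6, 20, 3, 36.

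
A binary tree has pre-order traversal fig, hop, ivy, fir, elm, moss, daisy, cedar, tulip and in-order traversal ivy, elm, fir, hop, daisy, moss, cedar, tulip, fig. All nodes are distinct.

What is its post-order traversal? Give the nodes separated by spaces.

The first element of pre-order is the root; it splits in-order into left and right subtrees.
Root fig: left subtree has 8 nodes {ivy, elm, fir, hop, daisy, moss, cedar, tulip}, right has 0 { }.
  Root hop: left subtree has 3 nodes {ivy, elm, fir}, right has 4 {daisy, moss, cedar, tulip}.
    Root ivy: left subtree has 0 nodes { }, right has 2 {elm, fir}.
      Root fir: left subtree has 1 node {elm}, right has 0 { }.
    Root moss: left subtree has 1 node {daisy}, right has 2 {cedar, tulip}.
      Root cedar: left subtree has 0 nodes { }, right has 1 {tulip}.

elm fir ivy daisy tulip cedar moss hop fig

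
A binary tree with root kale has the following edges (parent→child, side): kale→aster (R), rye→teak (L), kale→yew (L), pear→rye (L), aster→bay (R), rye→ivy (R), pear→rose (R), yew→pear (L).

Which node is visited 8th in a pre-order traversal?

Pre-order visits the node, then its left subtree, then its right subtree.
Visit kale.
At kale: go left to yew.
  Visit yew.
  At yew: go left to pear.
    Visit pear.
    At pear: go left to rye.
      Visit rye.
      At rye: go left to teak.
        teak is a leaf — visit teak.
      At rye: go right to ivy.
        ivy is a leaf — visit ivy.
    At pear: go right to rose.
      rose is a leaf — visit rose.
  At yew: no right child.
At kale: go right to aster.
  Visit aster.
  At aster: no left child.
  At aster: go right to bay.
    bay is a leaf — visit bay.
Full pre-order sequence: kale, yew, pear, rye, teak, ivy, rose, aster, bay.

aster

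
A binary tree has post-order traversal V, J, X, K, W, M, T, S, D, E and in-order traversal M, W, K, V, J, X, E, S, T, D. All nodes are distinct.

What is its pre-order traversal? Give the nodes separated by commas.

E, M, W, K, X, J, V, D, S, T

The last element of post-order is the root; it splits in-order into left and right subtrees.
Root E: left subtree has 6 nodes {M, W, K, V, J, X}, right has 3 {S, T, D}.
  Root M: left subtree has 0 nodes { }, right has 5 {W, K, V, J, X}.
    Root W: left subtree has 0 nodes { }, right has 4 {K, V, J, X}.
      Root K: left subtree has 0 nodes { }, right has 3 {V, J, X}.
        Root X: left subtree has 2 nodes {V, J}, right has 0 { }.
          Root J: left subtree has 1 node {V}, right has 0 { }.
  Root D: left subtree has 2 nodes {S, T}, right has 0 { }.
    Root S: left subtree has 0 nodes { }, right has 1 {T}.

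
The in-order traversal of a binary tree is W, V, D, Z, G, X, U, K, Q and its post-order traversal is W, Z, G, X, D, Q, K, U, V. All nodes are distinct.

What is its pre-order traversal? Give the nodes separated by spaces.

V W U D X G Z K Q

The last element of post-order is the root; it splits in-order into left and right subtrees.
Root V: left subtree has 1 node {W}, right has 7 {D, Z, G, X, U, K, Q}.
  Root U: left subtree has 4 nodes {D, Z, G, X}, right has 2 {K, Q}.
    Root D: left subtree has 0 nodes { }, right has 3 {Z, G, X}.
      Root X: left subtree has 2 nodes {Z, G}, right has 0 { }.
        Root G: left subtree has 1 node {Z}, right has 0 { }.
    Root K: left subtree has 0 nodes { }, right has 1 {Q}.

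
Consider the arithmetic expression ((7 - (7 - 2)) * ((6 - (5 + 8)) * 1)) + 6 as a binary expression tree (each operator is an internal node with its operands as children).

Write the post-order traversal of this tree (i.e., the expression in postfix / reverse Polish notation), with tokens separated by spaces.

7 7 2 - - 6 5 8 + - 1 * * 6 +

Post-order on an expression tree gives postfix notation: for each operator, emit left operand, right operand, then the operator.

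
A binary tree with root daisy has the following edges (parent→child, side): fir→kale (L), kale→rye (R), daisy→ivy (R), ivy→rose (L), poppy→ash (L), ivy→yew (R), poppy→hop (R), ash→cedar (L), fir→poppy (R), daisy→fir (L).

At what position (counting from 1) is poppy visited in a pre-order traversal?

5

Pre-order visits the node, then its left subtree, then its right subtree.
Visit daisy.
At daisy: go left to fir.
  Visit fir.
  At fir: go left to kale.
    Visit kale.
    At kale: no left child.
    At kale: go right to rye.
      rye is a leaf — visit rye.
  At fir: go right to poppy.
    Visit poppy.
    At poppy: go left to ash.
      Visit ash.
      At ash: go left to cedar.
        cedar is a leaf — visit cedar.
      At ash: no right child.
    At poppy: go right to hop.
      hop is a leaf — visit hop.
At daisy: go right to ivy.
  Visit ivy.
  At ivy: go left to rose.
    rose is a leaf — visit rose.
  At ivy: go right to yew.
    yew is a leaf — visit yew.
Full pre-order sequence: daisy, fir, kale, rye, poppy, ash, cedar, hop, ivy, rose, yew.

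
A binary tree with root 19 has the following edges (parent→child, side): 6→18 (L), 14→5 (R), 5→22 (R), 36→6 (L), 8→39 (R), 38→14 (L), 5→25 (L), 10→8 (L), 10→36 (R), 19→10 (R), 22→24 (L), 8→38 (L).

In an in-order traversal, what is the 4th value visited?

5

In-order visits the left subtree, then the node, then the right subtree.
At 19: no left child.
Visit 19.
At 19: go right to 10.
  At 10: go left to 8.
    At 8: go left to 38.
      At 38: go left to 14.
        At 14: no left child.
        Visit 14.
        At 14: go right to 5.
          At 5: go left to 25.
            25 is a leaf — visit 25.
          Visit 5.
          At 5: go right to 22.
            At 22: go left to 24.
              24 is a leaf — visit 24.
            Visit 22.
            At 22: no right child.
      Visit 38.
      At 38: no right child.
    Visit 8.
    At 8: go right to 39.
      39 is a leaf — visit 39.
  Visit 10.
  At 10: go right to 36.
    At 36: go left to 6.
      At 6: go left to 18.
        18 is a leaf — visit 18.
      Visit 6.
      At 6: no right child.
    Visit 36.
    At 36: no right child.
Full in-order sequence: 19, 14, 25, 5, 24, 22, 38, 8, 39, 10, 18, 6, 36.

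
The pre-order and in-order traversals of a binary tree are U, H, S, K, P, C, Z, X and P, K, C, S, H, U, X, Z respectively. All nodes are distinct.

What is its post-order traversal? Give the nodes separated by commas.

The first element of pre-order is the root; it splits in-order into left and right subtrees.
Root U: left subtree has 5 nodes {P, K, C, S, H}, right has 2 {X, Z}.
  Root H: left subtree has 4 nodes {P, K, C, S}, right has 0 { }.
    Root S: left subtree has 3 nodes {P, K, C}, right has 0 { }.
      Root K: left subtree has 1 node {P}, right has 1 {C}.
  Root Z: left subtree has 1 node {X}, right has 0 { }.

P, C, K, S, H, X, Z, U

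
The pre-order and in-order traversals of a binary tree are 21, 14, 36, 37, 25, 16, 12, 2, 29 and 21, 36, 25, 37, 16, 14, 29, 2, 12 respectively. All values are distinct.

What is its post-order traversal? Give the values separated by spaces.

25 16 37 36 29 2 12 14 21

The first element of pre-order is the root; it splits in-order into left and right subtrees.
Root 21: left subtree has 0 nodes { }, right has 8 {36, 25, 37, 16, 14, 29, 2, 12}.
  Root 14: left subtree has 4 nodes {36, 25, 37, 16}, right has 3 {29, 2, 12}.
    Root 36: left subtree has 0 nodes { }, right has 3 {25, 37, 16}.
      Root 37: left subtree has 1 node {25}, right has 1 {16}.
    Root 12: left subtree has 2 nodes {29, 2}, right has 0 { }.
      Root 2: left subtree has 1 node {29}, right has 0 { }.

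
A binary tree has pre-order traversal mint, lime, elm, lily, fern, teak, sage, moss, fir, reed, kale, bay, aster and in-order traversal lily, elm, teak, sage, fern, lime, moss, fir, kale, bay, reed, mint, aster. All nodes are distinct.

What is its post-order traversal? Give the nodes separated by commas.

The first element of pre-order is the root; it splits in-order into left and right subtrees.
Root mint: left subtree has 11 nodes {lily, elm, teak, sage, fern, lime, moss, fir, kale, bay, reed}, right has 1 {aster}.
  Root lime: left subtree has 5 nodes {lily, elm, teak, sage, fern}, right has 5 {moss, fir, kale, bay, reed}.
    Root elm: left subtree has 1 node {lily}, right has 3 {teak, sage, fern}.
      Root fern: left subtree has 2 nodes {teak, sage}, right has 0 { }.
        Root teak: left subtree has 0 nodes { }, right has 1 {sage}.
    Root moss: left subtree has 0 nodes { }, right has 4 {fir, kale, bay, reed}.
      Root fir: left subtree has 0 nodes { }, right has 3 {kale, bay, reed}.
        Root reed: left subtree has 2 nodes {kale, bay}, right has 0 { }.
          Root kale: left subtree has 0 nodes { }, right has 1 {bay}.

lily, sage, teak, fern, elm, bay, kale, reed, fir, moss, lime, aster, mint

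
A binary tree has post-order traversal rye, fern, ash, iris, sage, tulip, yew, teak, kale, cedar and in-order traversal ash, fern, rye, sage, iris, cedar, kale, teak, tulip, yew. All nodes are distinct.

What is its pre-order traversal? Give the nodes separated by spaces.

cedar sage ash fern rye iris kale teak yew tulip

The last element of post-order is the root; it splits in-order into left and right subtrees.
Root cedar: left subtree has 5 nodes {ash, fern, rye, sage, iris}, right has 4 {kale, teak, tulip, yew}.
  Root sage: left subtree has 3 nodes {ash, fern, rye}, right has 1 {iris}.
    Root ash: left subtree has 0 nodes { }, right has 2 {fern, rye}.
      Root fern: left subtree has 0 nodes { }, right has 1 {rye}.
  Root kale: left subtree has 0 nodes { }, right has 3 {teak, tulip, yew}.
    Root teak: left subtree has 0 nodes { }, right has 2 {tulip, yew}.
      Root yew: left subtree has 1 node {tulip}, right has 0 { }.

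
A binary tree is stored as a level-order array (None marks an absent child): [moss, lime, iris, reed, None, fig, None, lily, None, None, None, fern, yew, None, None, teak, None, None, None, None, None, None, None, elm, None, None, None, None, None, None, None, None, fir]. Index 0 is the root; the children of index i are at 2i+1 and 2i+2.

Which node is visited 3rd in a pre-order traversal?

Pre-order visits the node, then its left subtree, then its right subtree.
Visit moss.
At moss: go left to lime.
  Visit lime.
  At lime: go left to reed.
    Visit reed.
    At reed: go left to lily.
      Visit lily.
      At lily: go left to teak.
        Visit teak.
        At teak: no left child.
        At teak: go right to fir.
          fir is a leaf — visit fir.
      At lily: no right child.
    At reed: no right child.
  At lime: no right child.
At moss: go right to iris.
  Visit iris.
  At iris: go left to fig.
    Visit fig.
    At fig: go left to fern.
      Visit fern.
      At fern: go left to elm.
        elm is a leaf — visit elm.
      At fern: no right child.
    At fig: go right to yew.
      yew is a leaf — visit yew.
  At iris: no right child.
Full pre-order sequence: moss, lime, reed, lily, teak, fir, iris, fig, fern, elm, yew.

reed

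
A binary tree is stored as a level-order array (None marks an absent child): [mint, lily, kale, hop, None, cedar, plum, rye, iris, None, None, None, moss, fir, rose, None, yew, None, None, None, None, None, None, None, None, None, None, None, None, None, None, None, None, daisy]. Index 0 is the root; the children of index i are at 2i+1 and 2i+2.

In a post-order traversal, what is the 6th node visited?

Post-order visits the left subtree, then the right subtree, then the node.
At mint: go left to lily.
  At lily: go left to hop.
    At hop: go left to rye.
      At rye: no left child.
      At rye: go right to yew.
        At yew: go left to daisy.
          daisy is a leaf — visit daisy.
        At yew: no right child.
        Visit yew.
      Visit rye.
    At hop: go right to iris.
      iris is a leaf — visit iris.
    Visit hop.
  At lily: no right child.
  Visit lily.
At mint: go right to kale.
  At kale: go left to cedar.
    At cedar: no left child.
    At cedar: go right to moss.
      moss is a leaf — visit moss.
    Visit cedar.
  At kale: go right to plum.
    At plum: go left to fir.
      fir is a leaf — visit fir.
    At plum: go right to rose.
      rose is a leaf — visit rose.
    Visit plum.
  Visit kale.
Visit mint.
Full post-order sequence: daisy, yew, rye, iris, hop, lily, moss, cedar, fir, rose, plum, kale, mint.

lily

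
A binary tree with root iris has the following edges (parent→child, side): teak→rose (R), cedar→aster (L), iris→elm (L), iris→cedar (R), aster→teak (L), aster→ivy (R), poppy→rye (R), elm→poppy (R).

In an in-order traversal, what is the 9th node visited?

cedar

In-order visits the left subtree, then the node, then the right subtree.
At iris: go left to elm.
  At elm: no left child.
  Visit elm.
  At elm: go right to poppy.
    At poppy: no left child.
    Visit poppy.
    At poppy: go right to rye.
      rye is a leaf — visit rye.
Visit iris.
At iris: go right to cedar.
  At cedar: go left to aster.
    At aster: go left to teak.
      At teak: no left child.
      Visit teak.
      At teak: go right to rose.
        rose is a leaf — visit rose.
    Visit aster.
    At aster: go right to ivy.
      ivy is a leaf — visit ivy.
  Visit cedar.
  At cedar: no right child.
Full in-order sequence: elm, poppy, rye, iris, teak, rose, aster, ivy, cedar.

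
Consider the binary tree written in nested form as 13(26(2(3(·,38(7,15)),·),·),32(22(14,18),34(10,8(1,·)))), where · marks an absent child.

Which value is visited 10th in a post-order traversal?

Post-order visits the left subtree, then the right subtree, then the node.
At 13: go left to 26.
  At 26: go left to 2.
    At 2: go left to 3.
      At 3: no left child.
      At 3: go right to 38.
        At 38: go left to 7.
          7 is a leaf — visit 7.
        At 38: go right to 15.
          15 is a leaf — visit 15.
        Visit 38.
      Visit 3.
    At 2: no right child.
    Visit 2.
  At 26: no right child.
  Visit 26.
At 13: go right to 32.
  At 32: go left to 22.
    At 22: go left to 14.
      14 is a leaf — visit 14.
    At 22: go right to 18.
      18 is a leaf — visit 18.
    Visit 22.
  At 32: go right to 34.
    At 34: go left to 10.
      10 is a leaf — visit 10.
    At 34: go right to 8.
      At 8: go left to 1.
        1 is a leaf — visit 1.
      At 8: no right child.
      Visit 8.
    Visit 34.
  Visit 32.
Visit 13.
Full post-order sequence: 7, 15, 38, 3, 2, 26, 14, 18, 22, 10, 1, 8, 34, 32, 13.

10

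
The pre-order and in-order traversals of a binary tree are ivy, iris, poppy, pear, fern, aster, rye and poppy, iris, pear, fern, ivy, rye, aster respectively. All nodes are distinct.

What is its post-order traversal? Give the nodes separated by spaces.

poppy fern pear iris rye aster ivy

The first element of pre-order is the root; it splits in-order into left and right subtrees.
Root ivy: left subtree has 4 nodes {poppy, iris, pear, fern}, right has 2 {rye, aster}.
  Root iris: left subtree has 1 node {poppy}, right has 2 {pear, fern}.
    Root pear: left subtree has 0 nodes { }, right has 1 {fern}.
  Root aster: left subtree has 1 node {rye}, right has 0 { }.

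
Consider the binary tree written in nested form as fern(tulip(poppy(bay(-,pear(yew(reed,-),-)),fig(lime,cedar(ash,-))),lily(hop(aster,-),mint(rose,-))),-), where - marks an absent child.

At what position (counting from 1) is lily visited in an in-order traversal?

13

In-order visits the left subtree, then the node, then the right subtree.
At fern: go left to tulip.
  At tulip: go left to poppy.
    At poppy: go left to bay.
      At bay: no left child.
      Visit bay.
      At bay: go right to pear.
        At pear: go left to yew.
          At yew: go left to reed.
            reed is a leaf — visit reed.
          Visit yew.
          At yew: no right child.
        Visit pear.
        At pear: no right child.
    Visit poppy.
    At poppy: go right to fig.
      At fig: go left to lime.
        lime is a leaf — visit lime.
      Visit fig.
      At fig: go right to cedar.
        At cedar: go left to ash.
          ash is a leaf — visit ash.
        Visit cedar.
        At cedar: no right child.
  Visit tulip.
  At tulip: go right to lily.
    At lily: go left to hop.
      At hop: go left to aster.
        aster is a leaf — visit aster.
      Visit hop.
      At hop: no right child.
    Visit lily.
    At lily: go right to mint.
      At mint: go left to rose.
        rose is a leaf — visit rose.
      Visit mint.
      At mint: no right child.
Visit fern.
At fern: no right child.
Full in-order sequence: bay, reed, yew, pear, poppy, lime, fig, ash, cedar, tulip, aster, hop, lily, rose, mint, fern.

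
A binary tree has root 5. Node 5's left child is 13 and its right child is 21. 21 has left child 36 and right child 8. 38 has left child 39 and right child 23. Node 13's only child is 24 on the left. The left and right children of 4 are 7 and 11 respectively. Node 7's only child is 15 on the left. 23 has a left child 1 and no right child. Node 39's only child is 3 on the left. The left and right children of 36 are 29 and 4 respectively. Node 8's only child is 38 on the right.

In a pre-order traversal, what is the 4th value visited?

21

Pre-order visits the node, then its left subtree, then its right subtree.
Visit 5.
At 5: go left to 13.
  Visit 13.
  At 13: go left to 24.
    24 is a leaf — visit 24.
  At 13: no right child.
At 5: go right to 21.
  Visit 21.
  At 21: go left to 36.
    Visit 36.
    At 36: go left to 29.
      29 is a leaf — visit 29.
    At 36: go right to 4.
      Visit 4.
      At 4: go left to 7.
        Visit 7.
        At 7: go left to 15.
          15 is a leaf — visit 15.
        At 7: no right child.
      At 4: go right to 11.
        11 is a leaf — visit 11.
  At 21: go right to 8.
    Visit 8.
    At 8: no left child.
    At 8: go right to 38.
      Visit 38.
      At 38: go left to 39.
        Visit 39.
        At 39: go left to 3.
          3 is a leaf — visit 3.
        At 39: no right child.
      At 38: go right to 23.
        Visit 23.
        At 23: go left to 1.
          1 is a leaf — visit 1.
        At 23: no right child.
Full pre-order sequence: 5, 13, 24, 21, 36, 29, 4, 7, 15, 11, 8, 38, 39, 3, 23, 1.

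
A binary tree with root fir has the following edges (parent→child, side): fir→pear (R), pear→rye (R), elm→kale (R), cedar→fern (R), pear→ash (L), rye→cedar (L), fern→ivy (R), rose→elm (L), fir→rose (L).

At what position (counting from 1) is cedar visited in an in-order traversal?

In-order visits the left subtree, then the node, then the right subtree.
At fir: go left to rose.
  At rose: go left to elm.
    At elm: no left child.
    Visit elm.
    At elm: go right to kale.
      kale is a leaf — visit kale.
  Visit rose.
  At rose: no right child.
Visit fir.
At fir: go right to pear.
  At pear: go left to ash.
    ash is a leaf — visit ash.
  Visit pear.
  At pear: go right to rye.
    At rye: go left to cedar.
      At cedar: no left child.
      Visit cedar.
      At cedar: go right to fern.
        At fern: no left child.
        Visit fern.
        At fern: go right to ivy.
          ivy is a leaf — visit ivy.
    Visit rye.
    At rye: no right child.
Full in-order sequence: elm, kale, rose, fir, ash, pear, cedar, fern, ivy, rye.

7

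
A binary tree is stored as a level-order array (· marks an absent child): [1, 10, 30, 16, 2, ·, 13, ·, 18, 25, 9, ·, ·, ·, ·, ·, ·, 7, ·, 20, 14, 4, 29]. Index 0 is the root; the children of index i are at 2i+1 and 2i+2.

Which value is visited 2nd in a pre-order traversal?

10

Pre-order visits the node, then its left subtree, then its right subtree.
Visit 1.
At 1: go left to 10.
  Visit 10.
  At 10: go left to 16.
    Visit 16.
    At 16: no left child.
    At 16: go right to 18.
      Visit 18.
      At 18: go left to 7.
        7 is a leaf — visit 7.
      At 18: no right child.
  At 10: go right to 2.
    Visit 2.
    At 2: go left to 25.
      Visit 25.
      At 25: go left to 20.
        20 is a leaf — visit 20.
      At 25: go right to 14.
        14 is a leaf — visit 14.
    At 2: go right to 9.
      Visit 9.
      At 9: go left to 4.
        4 is a leaf — visit 4.
      At 9: go right to 29.
        29 is a leaf — visit 29.
At 1: go right to 30.
  Visit 30.
  At 30: no left child.
  At 30: go right to 13.
    13 is a leaf — visit 13.
Full pre-order sequence: 1, 10, 16, 18, 7, 2, 25, 20, 14, 9, 4, 29, 30, 13.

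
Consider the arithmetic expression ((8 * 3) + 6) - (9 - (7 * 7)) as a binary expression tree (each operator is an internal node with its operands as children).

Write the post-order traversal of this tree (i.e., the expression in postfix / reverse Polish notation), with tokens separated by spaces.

8 3 * 6 + 9 7 7 * - -

Post-order on an expression tree gives postfix notation: for each operator, emit left operand, right operand, then the operator.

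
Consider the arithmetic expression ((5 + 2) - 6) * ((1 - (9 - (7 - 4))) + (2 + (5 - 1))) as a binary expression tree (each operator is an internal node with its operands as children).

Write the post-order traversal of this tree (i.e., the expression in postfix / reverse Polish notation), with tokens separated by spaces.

5 2 + 6 - 1 9 7 4 - - - 2 5 1 - + + *

Post-order on an expression tree gives postfix notation: for each operator, emit left operand, right operand, then the operator.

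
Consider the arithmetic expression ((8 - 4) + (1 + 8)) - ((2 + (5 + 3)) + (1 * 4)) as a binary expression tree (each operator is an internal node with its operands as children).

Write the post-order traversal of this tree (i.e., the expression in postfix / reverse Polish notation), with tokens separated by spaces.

8 4 - 1 8 + + 2 5 3 + + 1 4 * + -

Post-order on an expression tree gives postfix notation: for each operator, emit left operand, right operand, then the operator.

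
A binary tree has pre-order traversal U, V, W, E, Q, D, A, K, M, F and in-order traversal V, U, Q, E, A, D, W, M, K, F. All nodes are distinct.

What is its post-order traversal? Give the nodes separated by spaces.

V Q A D E M F K W U

The first element of pre-order is the root; it splits in-order into left and right subtrees.
Root U: left subtree has 1 node {V}, right has 8 {Q, E, A, D, W, M, K, F}.
  Root W: left subtree has 4 nodes {Q, E, A, D}, right has 3 {M, K, F}.
    Root E: left subtree has 1 node {Q}, right has 2 {A, D}.
      Root D: left subtree has 1 node {A}, right has 0 { }.
    Root K: left subtree has 1 node {M}, right has 1 {F}.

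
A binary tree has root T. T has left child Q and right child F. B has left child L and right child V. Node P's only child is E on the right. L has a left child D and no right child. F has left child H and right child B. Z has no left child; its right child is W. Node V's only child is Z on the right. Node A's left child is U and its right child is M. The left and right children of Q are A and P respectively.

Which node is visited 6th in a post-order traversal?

Post-order visits the left subtree, then the right subtree, then the node.
At T: go left to Q.
  At Q: go left to A.
    At A: go left to U.
      U is a leaf — visit U.
    At A: go right to M.
      M is a leaf — visit M.
    Visit A.
  At Q: go right to P.
    At P: no left child.
    At P: go right to E.
      E is a leaf — visit E.
    Visit P.
  Visit Q.
At T: go right to F.
  At F: go left to H.
    H is a leaf — visit H.
  At F: go right to B.
    At B: go left to L.
      At L: go left to D.
        D is a leaf — visit D.
      At L: no right child.
      Visit L.
    At B: go right to V.
      At V: no left child.
      At V: go right to Z.
        At Z: no left child.
        At Z: go right to W.
          W is a leaf — visit W.
        Visit Z.
      Visit V.
    Visit B.
  Visit F.
Visit T.
Full post-order sequence: U, M, A, E, P, Q, H, D, L, W, Z, V, B, F, T.

Q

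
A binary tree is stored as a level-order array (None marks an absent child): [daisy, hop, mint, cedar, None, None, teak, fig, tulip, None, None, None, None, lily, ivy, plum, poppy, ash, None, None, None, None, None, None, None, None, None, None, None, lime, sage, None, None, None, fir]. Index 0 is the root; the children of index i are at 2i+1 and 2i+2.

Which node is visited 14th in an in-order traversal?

ivy

In-order visits the left subtree, then the node, then the right subtree.
At daisy: go left to hop.
  At hop: go left to cedar.
    At cedar: go left to fig.
      At fig: go left to plum.
        plum is a leaf — visit plum.
      Visit fig.
      At fig: go right to poppy.
        At poppy: no left child.
        Visit poppy.
        At poppy: go right to fir.
          fir is a leaf — visit fir.
    Visit cedar.
    At cedar: go right to tulip.
      At tulip: go left to ash.
        ash is a leaf — visit ash.
      Visit tulip.
      At tulip: no right child.
  Visit hop.
  At hop: no right child.
Visit daisy.
At daisy: go right to mint.
  At mint: no left child.
  Visit mint.
  At mint: go right to teak.
    At teak: go left to lily.
      lily is a leaf — visit lily.
    Visit teak.
    At teak: go right to ivy.
      At ivy: go left to lime.
        lime is a leaf — visit lime.
      Visit ivy.
      At ivy: go right to sage.
        sage is a leaf — visit sage.
Full in-order sequence: plum, fig, poppy, fir, cedar, ash, tulip, hop, daisy, mint, lily, teak, lime, ivy, sage.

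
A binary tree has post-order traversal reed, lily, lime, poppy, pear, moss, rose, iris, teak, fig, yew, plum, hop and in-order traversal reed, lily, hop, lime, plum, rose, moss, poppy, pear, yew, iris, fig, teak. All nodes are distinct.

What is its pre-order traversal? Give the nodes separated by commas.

hop, lily, reed, plum, lime, yew, rose, moss, pear, poppy, fig, iris, teak

The last element of post-order is the root; it splits in-order into left and right subtrees.
Root hop: left subtree has 2 nodes {reed, lily}, right has 10 {lime, plum, rose, moss, poppy, pear, yew, iris, fig, teak}.
  Root lily: left subtree has 1 node {reed}, right has 0 { }.
  Root plum: left subtree has 1 node {lime}, right has 8 {rose, moss, poppy, pear, yew, iris, fig, teak}.
    Root yew: left subtree has 4 nodes {rose, moss, poppy, pear}, right has 3 {iris, fig, teak}.
      Root rose: left subtree has 0 nodes { }, right has 3 {moss, poppy, pear}.
        Root moss: left subtree has 0 nodes { }, right has 2 {poppy, pear}.
          Root pear: left subtree has 1 node {poppy}, right has 0 { }.
      Root fig: left subtree has 1 node {iris}, right has 1 {teak}.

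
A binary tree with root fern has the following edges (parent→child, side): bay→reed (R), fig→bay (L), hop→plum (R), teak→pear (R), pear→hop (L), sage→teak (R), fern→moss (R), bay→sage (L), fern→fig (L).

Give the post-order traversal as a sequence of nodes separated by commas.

Post-order visits the left subtree, then the right subtree, then the node.
At fern: go left to fig.
  At fig: go left to bay.
    At bay: go left to sage.
      At sage: no left child.
      At sage: go right to teak.
        At teak: no left child.
        At teak: go right to pear.
          At pear: go left to hop.
            At hop: no left child.
            At hop: go right to plum.
              plum is a leaf — visit plum.
            Visit hop.
          At pear: no right child.
          Visit pear.
        Visit teak.
      Visit sage.
    At bay: go right to reed.
      reed is a leaf — visit reed.
    Visit bay.
  At fig: no right child.
  Visit fig.
At fern: go right to moss.
  moss is a leaf — visit moss.
Visit fern.

plum, hop, pear, teak, sage, reed, bay, fig, moss, fern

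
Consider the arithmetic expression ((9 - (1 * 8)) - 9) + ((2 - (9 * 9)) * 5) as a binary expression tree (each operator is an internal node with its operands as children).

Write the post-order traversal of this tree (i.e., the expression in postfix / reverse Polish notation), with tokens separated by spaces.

9 1 8 * - 9 - 2 9 9 * - 5 * +

Post-order on an expression tree gives postfix notation: for each operator, emit left operand, right operand, then the operator.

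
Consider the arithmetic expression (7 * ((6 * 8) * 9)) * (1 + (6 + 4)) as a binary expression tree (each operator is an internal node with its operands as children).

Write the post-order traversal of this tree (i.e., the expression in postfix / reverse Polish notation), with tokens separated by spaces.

Post-order on an expression tree gives postfix notation: for each operator, emit left operand, right operand, then the operator.

7 6 8 * 9 * * 1 6 4 + + *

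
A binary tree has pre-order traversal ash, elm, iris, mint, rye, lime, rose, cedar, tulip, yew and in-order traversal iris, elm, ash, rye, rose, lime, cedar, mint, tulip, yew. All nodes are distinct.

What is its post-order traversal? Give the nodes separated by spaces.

iris elm rose cedar lime rye yew tulip mint ash

The first element of pre-order is the root; it splits in-order into left and right subtrees.
Root ash: left subtree has 2 nodes {iris, elm}, right has 7 {rye, rose, lime, cedar, mint, tulip, yew}.
  Root elm: left subtree has 1 node {iris}, right has 0 { }.
  Root mint: left subtree has 4 nodes {rye, rose, lime, cedar}, right has 2 {tulip, yew}.
    Root rye: left subtree has 0 nodes { }, right has 3 {rose, lime, cedar}.
      Root lime: left subtree has 1 node {rose}, right has 1 {cedar}.
    Root tulip: left subtree has 0 nodes { }, right has 1 {yew}.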